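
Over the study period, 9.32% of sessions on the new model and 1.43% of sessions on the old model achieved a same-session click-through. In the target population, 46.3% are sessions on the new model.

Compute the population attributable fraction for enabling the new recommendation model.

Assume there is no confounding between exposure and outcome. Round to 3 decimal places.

PAF ≈ 0.719

p₁ = 0.0932, p₀ = 0.0143.
Overall risk P(Y=1) = π·p₁ + (1−π)·p₀ = 0.463×0.0932 + 0.537×0.0143 = 0.050831.
Under exogeneity, PAF = [P(Y=1) − p₀] / P(Y=1).
PAF = (0.050831 − 0.0143) / 0.050831 ≈ 0.7187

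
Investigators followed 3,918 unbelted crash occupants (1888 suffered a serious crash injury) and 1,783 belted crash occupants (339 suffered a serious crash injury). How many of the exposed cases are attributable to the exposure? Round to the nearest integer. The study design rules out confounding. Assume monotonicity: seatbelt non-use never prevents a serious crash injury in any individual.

about 1143 cases

p₁ = P(outcome | exposed) = 1888/3918 = 0.48188
p₀ = P(outcome | unexposed) = 339/1783 = 0.19013
PN = (p₁ − p₀)/p₁ = (0.48188 − 0.19013) / 0.48188 ≈ 0.60544.
Attributable cases ≈ PN × (exposed cases) = 0.60544 × 1888 ≈ 1143.07.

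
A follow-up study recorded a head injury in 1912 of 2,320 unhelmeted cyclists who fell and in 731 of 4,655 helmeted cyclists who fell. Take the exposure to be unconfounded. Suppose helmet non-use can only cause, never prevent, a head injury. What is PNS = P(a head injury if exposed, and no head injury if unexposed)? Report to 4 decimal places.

PNS ≈ 0.6671

p₁ = P(outcome | exposed) = 1912/2320 = 0.82414
p₀ = P(outcome | unexposed) = 731/4655 = 0.15704
Under exogeneity and monotonicity, PNS = p₁ − p₀.
PNS = 0.82414 − 0.15704 = 0.6671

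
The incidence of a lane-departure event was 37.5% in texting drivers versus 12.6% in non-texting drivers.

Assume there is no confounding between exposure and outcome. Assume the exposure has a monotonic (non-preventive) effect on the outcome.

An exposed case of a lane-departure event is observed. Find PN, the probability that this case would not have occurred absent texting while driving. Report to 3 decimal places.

PN ≈ 0.664

p₁ = 0.375, p₀ = 0.126.
Under exogeneity and monotonicity, PN = (p₁ − p₀) / p₁.
PN = (0.375 − 0.126) / 0.375 = 0.249 / 0.375 ≈ 0.6640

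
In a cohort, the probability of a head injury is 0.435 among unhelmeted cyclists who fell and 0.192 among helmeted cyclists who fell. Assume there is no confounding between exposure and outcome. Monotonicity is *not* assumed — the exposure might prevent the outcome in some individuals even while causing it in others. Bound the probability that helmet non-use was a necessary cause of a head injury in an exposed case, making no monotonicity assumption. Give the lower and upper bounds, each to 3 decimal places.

Let p₁ = 0.435, p₀ = 0.192.
Under exogeneity alone the bounds on PN are max{0,(p₁−p₀)/p₁} ≤ PN ≤ min{1,(1−p₀)/p₁}.
  lower = (p₁ − p₀)/p₁ = 0.243 / 0.435 ≈ 0.5586
  upper = min{1, (1 − p₀)/p₁} = 0.808 / 0.435 ≈ 1.8575 → capped at 1

0.559 ≤ PN ≤ 1.000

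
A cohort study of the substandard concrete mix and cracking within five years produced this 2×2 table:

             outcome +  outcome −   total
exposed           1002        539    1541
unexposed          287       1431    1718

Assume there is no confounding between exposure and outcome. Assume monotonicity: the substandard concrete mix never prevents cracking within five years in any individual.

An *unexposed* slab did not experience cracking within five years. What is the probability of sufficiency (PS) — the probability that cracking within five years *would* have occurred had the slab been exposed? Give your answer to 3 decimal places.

PS ≈ 0.580

p₁ = P(outcome | exposed) = 1002/1541 = 0.65023
p₀ = P(outcome | unexposed) = 287/1718 = 0.16705
Under exogeneity and monotonicity, PS = (p₁ − p₀)/(1 − p₀).
PS = (0.65023 − 0.16705) / 0.83295 ≈ 0.5801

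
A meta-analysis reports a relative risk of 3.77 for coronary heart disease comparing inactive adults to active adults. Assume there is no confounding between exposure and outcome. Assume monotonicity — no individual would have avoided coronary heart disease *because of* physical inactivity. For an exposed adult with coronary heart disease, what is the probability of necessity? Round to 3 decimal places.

Under exogeneity and monotonicity, PN = (RR − 1) / RR = 1 − 1/RR.
PN = (3.77 − 1) / 3.77 = 2.77 / 3.77 ≈ 0.7347

PN ≈ 0.735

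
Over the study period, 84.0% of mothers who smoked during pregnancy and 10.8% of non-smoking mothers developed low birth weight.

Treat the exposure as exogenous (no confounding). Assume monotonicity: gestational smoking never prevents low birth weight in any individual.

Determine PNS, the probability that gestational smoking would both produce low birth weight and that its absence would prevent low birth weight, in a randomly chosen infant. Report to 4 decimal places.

PNS ≈ 0.7320

p₁ = 0.84, p₀ = 0.108.
Under exogeneity and monotonicity, PNS = p₁ − p₀.
PNS = 0.84 − 0.108 = 0.732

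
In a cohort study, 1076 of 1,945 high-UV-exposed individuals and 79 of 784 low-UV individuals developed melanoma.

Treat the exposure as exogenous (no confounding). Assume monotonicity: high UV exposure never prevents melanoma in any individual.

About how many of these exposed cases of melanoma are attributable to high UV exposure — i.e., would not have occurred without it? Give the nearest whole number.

p₁ = P(outcome | exposed) = 1076/1945 = 0.55321
p₀ = P(outcome | unexposed) = 79/784 = 0.10077
PN = (p₁ − p₀)/p₁ = (0.55321 − 0.10077) / 0.55321 ≈ 0.81785.
Attributable cases ≈ PN × (exposed cases) = 0.81785 × 1076 ≈ 880.01.

about 880 cases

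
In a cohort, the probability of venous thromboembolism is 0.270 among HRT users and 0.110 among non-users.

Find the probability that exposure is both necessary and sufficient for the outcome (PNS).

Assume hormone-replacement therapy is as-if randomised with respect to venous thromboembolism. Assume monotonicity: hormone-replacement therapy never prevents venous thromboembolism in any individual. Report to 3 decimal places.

PNS ≈ 0.160

Let p₁ = 0.27, p₀ = 0.11.
Under exogeneity and monotonicity, PNS = p₁ − p₀.
PNS = 0.27 − 0.11 = 0.16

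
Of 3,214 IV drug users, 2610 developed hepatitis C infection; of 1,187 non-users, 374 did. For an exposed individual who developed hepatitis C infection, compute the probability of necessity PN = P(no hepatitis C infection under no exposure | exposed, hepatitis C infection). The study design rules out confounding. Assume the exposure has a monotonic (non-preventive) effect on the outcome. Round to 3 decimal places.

PN ≈ 0.612

p₁ = P(outcome | exposed) = 2610/3214 = 0.81207
p₀ = P(outcome | unexposed) = 374/1187 = 0.31508
Under exogeneity and monotonicity, PN = (p₁ − p₀) / p₁.
PN = (0.81207 − 0.31508) / 0.81207 = 0.49699 / 0.81207 ≈ 0.6120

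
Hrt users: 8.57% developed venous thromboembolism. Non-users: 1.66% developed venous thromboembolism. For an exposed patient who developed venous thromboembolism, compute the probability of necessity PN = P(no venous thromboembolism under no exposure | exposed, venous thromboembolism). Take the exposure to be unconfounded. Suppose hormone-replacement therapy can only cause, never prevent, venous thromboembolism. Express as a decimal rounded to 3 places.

p₁ = 0.0857, p₀ = 0.0166.
Under exogeneity and monotonicity, PN = (p₁ − p₀) / p₁.
PN = (0.0857 − 0.0166) / 0.0857 = 0.0691 / 0.0857 ≈ 0.8063

PN ≈ 0.806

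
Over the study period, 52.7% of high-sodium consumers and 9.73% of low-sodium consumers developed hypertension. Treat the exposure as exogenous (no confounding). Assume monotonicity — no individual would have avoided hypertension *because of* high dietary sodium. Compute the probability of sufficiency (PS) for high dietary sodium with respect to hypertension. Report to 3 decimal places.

p₁ = 0.527, p₀ = 0.0973.
Under exogeneity and monotonicity, PS = (p₁ − p₀) / (1 − p₀).
PS = (0.527 − 0.0973) / (1 − 0.0973) = 0.4297 / 0.9027 ≈ 0.4760

PS ≈ 0.476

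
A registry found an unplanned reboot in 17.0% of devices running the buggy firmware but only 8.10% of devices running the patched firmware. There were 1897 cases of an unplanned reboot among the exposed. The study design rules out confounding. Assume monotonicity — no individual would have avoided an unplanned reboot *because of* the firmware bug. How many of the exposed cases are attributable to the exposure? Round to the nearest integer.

p₁ = 0.17, p₀ = 0.081.
PN = (p₁ − p₀)/p₁ = (0.17 − 0.081) / 0.17 ≈ 0.52353.
Attributable cases ≈ PN × (exposed cases) = 0.52353 × 1897 ≈ 993.14.

about 993 cases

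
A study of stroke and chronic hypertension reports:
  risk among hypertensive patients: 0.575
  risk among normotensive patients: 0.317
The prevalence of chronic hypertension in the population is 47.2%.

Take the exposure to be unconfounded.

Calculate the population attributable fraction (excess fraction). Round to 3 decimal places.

PAF ≈ 0.278

Let p₁ = 0.575, p₀ = 0.317.
Overall risk P(Y=1) = π·p₁ + (1−π)·p₀ = 0.472×0.575 + 0.528×0.317 = 0.43878.
Under exogeneity, PAF = [P(Y=1) − p₀] / P(Y=1).
PAF = (0.43878 − 0.317) / 0.43878 ≈ 0.2775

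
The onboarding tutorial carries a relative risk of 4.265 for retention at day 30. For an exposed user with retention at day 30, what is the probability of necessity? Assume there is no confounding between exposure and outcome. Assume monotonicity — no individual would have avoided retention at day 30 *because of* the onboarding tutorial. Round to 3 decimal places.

PN ≈ 0.766

Under exogeneity and monotonicity, PN = (RR − 1) / RR = 1 − 1/RR.
PN = (4.265 − 1) / 4.265 = 3.265 / 4.265 ≈ 0.7655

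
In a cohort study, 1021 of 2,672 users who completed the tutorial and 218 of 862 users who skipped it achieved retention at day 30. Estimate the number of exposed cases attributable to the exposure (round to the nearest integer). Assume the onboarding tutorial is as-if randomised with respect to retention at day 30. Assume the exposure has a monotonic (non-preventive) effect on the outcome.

p₁ = P(outcome | exposed) = 1021/2672 = 0.38211
p₀ = P(outcome | unexposed) = 218/862 = 0.2529
PN = (p₁ − p₀)/p₁ = (0.38211 − 0.2529) / 0.38211 ≈ 0.33815.
Attributable cases ≈ PN × (exposed cases) = 0.33815 × 1021 ≈ 345.25.

about 345 cases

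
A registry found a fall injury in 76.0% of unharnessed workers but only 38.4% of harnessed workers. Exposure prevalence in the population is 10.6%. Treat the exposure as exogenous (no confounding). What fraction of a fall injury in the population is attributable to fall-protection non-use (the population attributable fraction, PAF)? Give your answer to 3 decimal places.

PAF ≈ 0.094

p₁ = 0.76, p₀ = 0.384.
Overall risk P(Y=1) = π·p₁ + (1−π)·p₀ = 0.106×0.76 + 0.894×0.384 = 0.42386.
Under exogeneity, PAF = [P(Y=1) − p₀] / P(Y=1).
PAF = (0.42386 − 0.384) / 0.42386 ≈ 0.0940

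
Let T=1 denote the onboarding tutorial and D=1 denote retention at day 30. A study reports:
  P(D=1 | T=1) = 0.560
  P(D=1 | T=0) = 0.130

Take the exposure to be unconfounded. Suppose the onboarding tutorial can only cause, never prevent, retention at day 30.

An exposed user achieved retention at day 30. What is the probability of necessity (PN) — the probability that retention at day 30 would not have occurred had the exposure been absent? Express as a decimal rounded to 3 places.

Let p₁ = 0.56, p₀ = 0.13.
Under exogeneity and monotonicity, PN = (p₁ − p₀) / p₁.
PN = (0.56 − 0.13) / 0.56 = 0.43 / 0.56 ≈ 0.7679

PN ≈ 0.768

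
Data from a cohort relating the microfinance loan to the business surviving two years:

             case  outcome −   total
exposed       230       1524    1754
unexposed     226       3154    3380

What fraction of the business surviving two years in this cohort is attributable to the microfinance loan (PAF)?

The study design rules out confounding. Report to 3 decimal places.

p₁ = P(outcome | exposed) = 230/1754 = 0.13113
p₀ = P(outcome | unexposed) = 226/3380 = 0.066864
Exposure prevalence π = 1754/5134 = 0.34164; overall risk P(Y=1) = 0.08882.
Under exogeneity, PAF = [P(Y=1) − p₀]/P(Y=1).
PAF = (0.08882 − 0.066864) / 0.08882 ≈ 0.2472

PAF ≈ 0.247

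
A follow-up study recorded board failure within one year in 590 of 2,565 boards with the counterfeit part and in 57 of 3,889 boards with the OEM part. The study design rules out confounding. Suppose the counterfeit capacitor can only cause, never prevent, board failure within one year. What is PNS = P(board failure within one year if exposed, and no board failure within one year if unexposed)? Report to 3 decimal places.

PNS ≈ 0.215

p₁ = P(outcome | exposed) = 590/2565 = 0.23002
p₀ = P(outcome | unexposed) = 57/3889 = 0.014657
Under exogeneity and monotonicity, PNS = p₁ − p₀.
PNS = 0.23002 − 0.014657 = 0.21536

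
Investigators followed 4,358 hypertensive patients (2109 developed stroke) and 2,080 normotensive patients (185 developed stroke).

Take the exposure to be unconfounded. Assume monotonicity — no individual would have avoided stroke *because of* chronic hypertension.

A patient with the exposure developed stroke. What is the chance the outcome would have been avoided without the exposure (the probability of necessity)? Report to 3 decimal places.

p₁ = P(outcome | exposed) = 2109/4358 = 0.48394
p₀ = P(outcome | unexposed) = 185/2080 = 0.088942
Under exogeneity and monotonicity, PN = (p₁ − p₀) / p₁.
PN = (0.48394 − 0.088942) / 0.48394 = 0.395 / 0.48394 ≈ 0.8162

PN ≈ 0.816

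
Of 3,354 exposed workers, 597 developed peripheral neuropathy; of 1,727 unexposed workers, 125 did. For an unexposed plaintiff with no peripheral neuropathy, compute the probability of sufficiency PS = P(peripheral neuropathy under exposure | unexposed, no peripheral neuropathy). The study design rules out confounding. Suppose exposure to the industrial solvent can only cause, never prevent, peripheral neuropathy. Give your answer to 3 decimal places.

PS ≈ 0.114

p₁ = P(outcome | exposed) = 597/3354 = 0.178
p₀ = P(outcome | unexposed) = 125/1727 = 0.07238
Under exogeneity and monotonicity, PS = (p₁ − p₀) / (1 − p₀).
PS = (0.178 − 0.07238) / (1 − 0.07238) = 0.10562 / 0.92762 ≈ 0.1139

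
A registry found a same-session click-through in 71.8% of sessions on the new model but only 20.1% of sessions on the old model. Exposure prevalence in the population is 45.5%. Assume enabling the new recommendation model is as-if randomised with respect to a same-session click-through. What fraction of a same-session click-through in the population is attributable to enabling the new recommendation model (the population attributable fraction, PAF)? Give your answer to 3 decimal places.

PAF ≈ 0.539

p₁ = 0.718, p₀ = 0.201.
Overall risk P(Y=1) = π·p₁ + (1−π)·p₀ = 0.455×0.718 + 0.545×0.201 = 0.43623.
Under exogeneity, PAF = [P(Y=1) − p₀] / P(Y=1).
PAF = (0.43623 − 0.201) / 0.43623 ≈ 0.5392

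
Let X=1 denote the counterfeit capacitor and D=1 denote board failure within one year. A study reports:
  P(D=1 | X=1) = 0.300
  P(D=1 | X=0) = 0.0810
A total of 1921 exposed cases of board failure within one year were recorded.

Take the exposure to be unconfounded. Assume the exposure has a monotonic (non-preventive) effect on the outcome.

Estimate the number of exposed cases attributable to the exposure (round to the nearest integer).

Let p₁ = 0.3, p₀ = 0.081.
PN = (p₁ − p₀)/p₁ = (0.3 − 0.081) / 0.3 ≈ 0.73000.
Attributable cases ≈ PN × (exposed cases) = 0.73000 × 1921 ≈ 1402.33.

about 1402 cases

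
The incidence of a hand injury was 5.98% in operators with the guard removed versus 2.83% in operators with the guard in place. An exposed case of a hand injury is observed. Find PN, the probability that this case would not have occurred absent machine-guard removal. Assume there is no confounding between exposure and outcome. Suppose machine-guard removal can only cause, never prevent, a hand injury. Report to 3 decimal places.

PN ≈ 0.527

p₁ = 0.0598, p₀ = 0.0283.
Under exogeneity and monotonicity, PN = (p₁ − p₀) / p₁.
PN = (0.0598 − 0.0283) / 0.0598 = 0.0315 / 0.0598 ≈ 0.5268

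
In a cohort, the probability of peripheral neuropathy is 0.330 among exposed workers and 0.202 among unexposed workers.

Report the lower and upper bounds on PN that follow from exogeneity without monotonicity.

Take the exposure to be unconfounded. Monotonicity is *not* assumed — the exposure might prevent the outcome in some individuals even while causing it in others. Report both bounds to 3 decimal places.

Let p₁ = 0.33, p₀ = 0.202.
Under exogeneity alone the bounds on PN are max{0,(p₁−p₀)/p₁} ≤ PN ≤ min{1,(1−p₀)/p₁}.
  lower = (p₁ − p₀)/p₁ = 0.128 / 0.33 ≈ 0.3879
  upper = min{1, (1 − p₀)/p₁} = 0.798 / 0.33 ≈ 2.4182 → capped at 1

0.388 ≤ PN ≤ 1.000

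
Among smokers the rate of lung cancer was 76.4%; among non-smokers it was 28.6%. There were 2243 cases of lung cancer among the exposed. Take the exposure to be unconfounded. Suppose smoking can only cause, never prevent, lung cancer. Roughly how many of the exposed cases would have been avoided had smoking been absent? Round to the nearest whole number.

about 1403 cases

p₁ = 0.764, p₀ = 0.286.
PN = (p₁ − p₀)/p₁ = (0.764 − 0.286) / 0.764 ≈ 0.62565.
Attributable cases ≈ PN × (exposed cases) = 0.62565 × 2243 ≈ 1403.34.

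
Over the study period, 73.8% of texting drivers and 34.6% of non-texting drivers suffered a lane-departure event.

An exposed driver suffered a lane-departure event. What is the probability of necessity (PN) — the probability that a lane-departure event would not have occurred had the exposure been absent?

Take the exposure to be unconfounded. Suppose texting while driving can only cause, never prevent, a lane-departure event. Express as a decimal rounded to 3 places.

PN ≈ 0.531

p₁ = 0.738, p₀ = 0.346.
Under exogeneity and monotonicity, PN = (p₁ − p₀) / p₁.
PN = (0.738 − 0.346) / 0.738 = 0.392 / 0.738 ≈ 0.5312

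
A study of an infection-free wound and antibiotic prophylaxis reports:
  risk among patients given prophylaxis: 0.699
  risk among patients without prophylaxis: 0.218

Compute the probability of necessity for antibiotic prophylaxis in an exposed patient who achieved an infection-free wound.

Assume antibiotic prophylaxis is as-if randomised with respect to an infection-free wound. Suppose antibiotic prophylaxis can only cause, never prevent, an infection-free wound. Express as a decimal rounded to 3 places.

Let p₁ = 0.699, p₀ = 0.218.
Under exogeneity and monotonicity, PN = (p₁ − p₀) / p₁.
PN = (0.699 − 0.218) / 0.699 = 0.481 / 0.699 ≈ 0.6881

PN ≈ 0.688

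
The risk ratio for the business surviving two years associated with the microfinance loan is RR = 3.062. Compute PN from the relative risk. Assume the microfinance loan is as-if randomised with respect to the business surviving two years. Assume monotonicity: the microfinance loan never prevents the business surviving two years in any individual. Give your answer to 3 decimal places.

Under exogeneity and monotonicity, PN = (RR − 1) / RR = 1 − 1/RR.
PN = (3.062 − 1) / 3.062 = 2.062 / 3.062 ≈ 0.6734

PN ≈ 0.673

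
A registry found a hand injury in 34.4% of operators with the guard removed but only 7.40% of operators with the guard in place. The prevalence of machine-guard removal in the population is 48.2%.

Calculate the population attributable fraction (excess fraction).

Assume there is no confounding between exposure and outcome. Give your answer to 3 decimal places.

p₁ = 0.344, p₀ = 0.074.
Overall risk P(Y=1) = π·p₁ + (1−π)·p₀ = 0.482×0.344 + 0.518×0.074 = 0.20414.
Under exogeneity, PAF = [P(Y=1) − p₀] / P(Y=1).
PAF = (0.20414 − 0.074) / 0.20414 ≈ 0.6375

PAF ≈ 0.638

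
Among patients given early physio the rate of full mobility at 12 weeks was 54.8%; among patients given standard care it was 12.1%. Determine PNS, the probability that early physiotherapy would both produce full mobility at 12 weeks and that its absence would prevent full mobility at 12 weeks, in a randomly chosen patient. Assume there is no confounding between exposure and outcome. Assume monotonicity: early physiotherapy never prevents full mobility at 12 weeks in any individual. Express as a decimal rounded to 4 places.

p₁ = 0.548, p₀ = 0.121.
Under exogeneity and monotonicity, PNS = p₁ − p₀.
PNS = 0.548 − 0.121 = 0.427

PNS ≈ 0.4270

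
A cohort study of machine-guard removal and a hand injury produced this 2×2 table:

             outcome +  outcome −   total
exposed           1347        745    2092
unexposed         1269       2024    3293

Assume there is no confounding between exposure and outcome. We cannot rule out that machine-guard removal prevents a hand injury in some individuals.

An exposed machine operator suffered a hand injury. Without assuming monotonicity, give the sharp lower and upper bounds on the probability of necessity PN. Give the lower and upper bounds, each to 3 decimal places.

0.402 ≤ PN ≤ 0.955

p₁ = P(outcome | exposed) = 1347/2092 = 0.64388
p₀ = P(outcome | unexposed) = 1269/3293 = 0.38536
Under exogeneity alone the bounds on PN are max{0,(p₁−p₀)/p₁} ≤ PN ≤ min{1,(1−p₀)/p₁}.
  lower = (p₁ − p₀)/p₁ = 0.25852 / 0.64388 ≈ 0.4015
  upper = min{1, (1 − p₀)/p₁} = 0.61464 / 0.64388 ≈ 0.9546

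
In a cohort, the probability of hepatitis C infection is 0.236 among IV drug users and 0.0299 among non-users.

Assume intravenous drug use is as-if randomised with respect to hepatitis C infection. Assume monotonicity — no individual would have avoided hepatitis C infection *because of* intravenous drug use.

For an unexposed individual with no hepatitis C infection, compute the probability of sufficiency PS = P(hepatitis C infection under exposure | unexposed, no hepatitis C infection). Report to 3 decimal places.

PS ≈ 0.212

Let p₁ = 0.236, p₀ = 0.0299.
Under exogeneity and monotonicity, PS = (p₁ − p₀) / (1 − p₀).
PS = (0.236 − 0.0299) / (1 − 0.0299) = 0.2061 / 0.9701 ≈ 0.2125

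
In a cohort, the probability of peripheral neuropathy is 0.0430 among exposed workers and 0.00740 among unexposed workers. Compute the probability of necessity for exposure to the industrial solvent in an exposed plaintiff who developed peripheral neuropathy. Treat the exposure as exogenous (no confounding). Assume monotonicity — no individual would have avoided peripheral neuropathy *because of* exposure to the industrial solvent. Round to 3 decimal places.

Let p₁ = 0.043, p₀ = 0.0074.
Under exogeneity and monotonicity, PN = (p₁ − p₀) / p₁.
PN = (0.043 − 0.0074) / 0.043 = 0.0356 / 0.043 ≈ 0.8279

PN ≈ 0.828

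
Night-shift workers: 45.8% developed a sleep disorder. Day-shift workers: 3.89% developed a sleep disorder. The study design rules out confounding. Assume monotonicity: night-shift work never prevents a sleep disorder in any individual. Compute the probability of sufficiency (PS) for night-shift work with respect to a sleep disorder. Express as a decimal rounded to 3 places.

PS ≈ 0.436

p₁ = 0.458, p₀ = 0.0389.
Under exogeneity and monotonicity, PS = (p₁ − p₀) / (1 − p₀).
PS = (0.458 − 0.0389) / (1 − 0.0389) = 0.4191 / 0.9611 ≈ 0.4361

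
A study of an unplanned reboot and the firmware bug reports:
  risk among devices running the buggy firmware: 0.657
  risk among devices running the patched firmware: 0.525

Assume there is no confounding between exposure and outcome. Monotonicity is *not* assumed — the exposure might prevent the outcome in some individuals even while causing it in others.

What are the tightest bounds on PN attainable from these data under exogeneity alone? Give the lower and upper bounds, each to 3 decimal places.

Let p₁ = 0.657, p₀ = 0.525.
Under exogeneity alone the bounds on PN are max{0,(p₁−p₀)/p₁} ≤ PN ≤ min{1,(1−p₀)/p₁}.
  lower = (p₁ − p₀)/p₁ = 0.132 / 0.657 ≈ 0.2009
  upper = min{1, (1 − p₀)/p₁} = 0.475 / 0.657 ≈ 0.7230

0.201 ≤ PN ≤ 0.723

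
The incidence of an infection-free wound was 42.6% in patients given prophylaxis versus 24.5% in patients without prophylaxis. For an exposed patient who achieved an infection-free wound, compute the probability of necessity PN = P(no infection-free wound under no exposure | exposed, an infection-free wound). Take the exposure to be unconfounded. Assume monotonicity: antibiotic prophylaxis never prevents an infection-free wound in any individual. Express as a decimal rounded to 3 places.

PN ≈ 0.425

p₁ = 0.426, p₀ = 0.245.
Under exogeneity and monotonicity, PN = (p₁ − p₀) / p₁.
PN = (0.426 − 0.245) / 0.426 = 0.181 / 0.426 ≈ 0.4249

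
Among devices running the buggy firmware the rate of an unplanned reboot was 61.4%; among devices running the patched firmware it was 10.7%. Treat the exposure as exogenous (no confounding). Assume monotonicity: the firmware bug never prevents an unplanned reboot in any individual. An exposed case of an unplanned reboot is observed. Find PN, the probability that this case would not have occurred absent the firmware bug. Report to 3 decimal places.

PN ≈ 0.826

p₁ = 0.614, p₀ = 0.107.
Under exogeneity and monotonicity, PN = (p₁ − p₀) / p₁.
PN = (0.614 − 0.107) / 0.614 = 0.507 / 0.614 ≈ 0.8257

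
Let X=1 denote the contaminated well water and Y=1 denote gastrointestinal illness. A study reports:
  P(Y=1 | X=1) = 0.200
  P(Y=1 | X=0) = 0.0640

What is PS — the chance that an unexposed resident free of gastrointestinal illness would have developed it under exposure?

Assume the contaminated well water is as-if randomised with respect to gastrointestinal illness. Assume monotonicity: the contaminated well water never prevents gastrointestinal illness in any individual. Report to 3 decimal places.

PS ≈ 0.145

Let p₁ = 0.2, p₀ = 0.064.
Under exogeneity and monotonicity, PS = (p₁ − p₀) / (1 − p₀).
PS = (0.2 − 0.064) / (1 − 0.064) = 0.136 / 0.936 ≈ 0.1453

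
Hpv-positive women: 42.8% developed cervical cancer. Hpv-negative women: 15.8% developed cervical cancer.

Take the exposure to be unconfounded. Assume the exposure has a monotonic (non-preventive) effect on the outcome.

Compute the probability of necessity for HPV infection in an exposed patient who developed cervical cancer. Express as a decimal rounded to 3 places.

PN ≈ 0.631

p₁ = 0.428, p₀ = 0.158.
Under exogeneity and monotonicity, PN = (p₁ − p₀) / p₁.
PN = (0.428 − 0.158) / 0.428 = 0.27 / 0.428 ≈ 0.6308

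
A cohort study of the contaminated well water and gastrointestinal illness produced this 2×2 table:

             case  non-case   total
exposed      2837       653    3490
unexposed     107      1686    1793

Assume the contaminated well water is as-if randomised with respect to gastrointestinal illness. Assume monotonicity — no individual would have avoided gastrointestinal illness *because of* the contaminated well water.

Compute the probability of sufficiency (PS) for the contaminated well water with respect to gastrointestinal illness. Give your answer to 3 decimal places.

p₁ = P(outcome | exposed) = 2837/3490 = 0.81289
p₀ = P(outcome | unexposed) = 107/1793 = 0.059677
Under exogeneity and monotonicity, PS = (p₁ − p₀)/(1 − p₀).
PS = (0.81289 − 0.059677) / 0.94032 ≈ 0.8010

PS ≈ 0.801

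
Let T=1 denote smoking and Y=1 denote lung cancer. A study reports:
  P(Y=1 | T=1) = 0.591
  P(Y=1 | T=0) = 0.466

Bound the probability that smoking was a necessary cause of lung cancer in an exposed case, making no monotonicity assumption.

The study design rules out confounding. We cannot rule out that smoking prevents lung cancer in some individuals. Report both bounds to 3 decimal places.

0.212 ≤ PN ≤ 0.904

Let p₁ = 0.591, p₀ = 0.466.
Under exogeneity alone the bounds on PN are max{0,(p₁−p₀)/p₁} ≤ PN ≤ min{1,(1−p₀)/p₁}.
  lower = (p₁ − p₀)/p₁ = 0.125 / 0.591 ≈ 0.2115
  upper = min{1, (1 − p₀)/p₁} = 0.534 / 0.591 ≈ 0.9036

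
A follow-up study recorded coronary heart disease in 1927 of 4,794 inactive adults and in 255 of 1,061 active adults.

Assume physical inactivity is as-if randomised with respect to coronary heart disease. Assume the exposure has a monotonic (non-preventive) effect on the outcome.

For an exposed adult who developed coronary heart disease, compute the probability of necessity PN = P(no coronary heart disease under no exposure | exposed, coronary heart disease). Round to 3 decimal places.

p₁ = P(outcome | exposed) = 1927/4794 = 0.40196
p₀ = P(outcome | unexposed) = 255/1061 = 0.24034
Under exogeneity and monotonicity, PN = (p₁ − p₀) / p₁.
PN = (0.40196 − 0.24034) / 0.40196 = 0.16162 / 0.40196 ≈ 0.4021

PN ≈ 0.402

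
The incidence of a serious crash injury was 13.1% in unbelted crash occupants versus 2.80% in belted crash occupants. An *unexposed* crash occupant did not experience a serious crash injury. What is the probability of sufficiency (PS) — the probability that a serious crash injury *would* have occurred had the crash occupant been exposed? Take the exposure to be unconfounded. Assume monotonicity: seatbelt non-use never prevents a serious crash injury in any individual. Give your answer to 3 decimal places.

PS ≈ 0.106

p₁ = 0.131, p₀ = 0.028.
Under exogeneity and monotonicity, PS = (p₁ − p₀) / (1 − p₀).
PS = (0.131 − 0.028) / (1 − 0.028) = 0.103 / 0.972 ≈ 0.1060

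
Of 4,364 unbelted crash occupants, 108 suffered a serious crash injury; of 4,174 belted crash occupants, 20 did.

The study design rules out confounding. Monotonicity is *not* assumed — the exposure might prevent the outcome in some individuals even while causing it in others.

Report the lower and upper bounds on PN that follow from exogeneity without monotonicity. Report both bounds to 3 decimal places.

p₁ = P(outcome | exposed) = 108/4364 = 0.024748
p₀ = P(outcome | unexposed) = 20/4174 = 0.0047916
Under exogeneity alone the bounds on PN are max{0,(p₁−p₀)/p₁} ≤ PN ≤ min{1,(1−p₀)/p₁}.
  lower = (p₁ − p₀)/p₁ = 0.019956 / 0.024748 ≈ 0.8064
  upper = min{1, (1 − p₀)/p₁} = 0.99521 / 0.024748 ≈ 40.2138 → capped at 1

0.806 ≤ PN ≤ 1.000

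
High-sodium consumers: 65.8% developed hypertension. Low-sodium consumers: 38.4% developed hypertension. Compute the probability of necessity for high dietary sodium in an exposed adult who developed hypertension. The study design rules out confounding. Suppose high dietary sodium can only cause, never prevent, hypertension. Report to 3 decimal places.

PN ≈ 0.416

p₁ = 0.658, p₀ = 0.384.
Under exogeneity and monotonicity, PN = (p₁ − p₀) / p₁.
PN = (0.658 − 0.384) / 0.658 = 0.274 / 0.658 ≈ 0.4164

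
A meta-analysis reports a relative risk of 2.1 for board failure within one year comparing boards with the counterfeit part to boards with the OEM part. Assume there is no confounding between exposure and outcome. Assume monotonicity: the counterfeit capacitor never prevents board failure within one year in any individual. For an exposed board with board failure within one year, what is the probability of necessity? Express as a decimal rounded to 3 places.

PN ≈ 0.524

Under exogeneity and monotonicity, PN = (RR − 1) / RR = 1 − 1/RR.
PN = (2.1 − 1) / 2.1 = 1.1 / 2.1 ≈ 0.5238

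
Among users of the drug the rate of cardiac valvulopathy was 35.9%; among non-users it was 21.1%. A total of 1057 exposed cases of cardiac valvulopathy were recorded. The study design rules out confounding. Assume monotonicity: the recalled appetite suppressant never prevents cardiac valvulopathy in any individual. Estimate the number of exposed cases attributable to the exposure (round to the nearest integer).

p₁ = 0.359, p₀ = 0.211.
PN = (p₁ − p₀)/p₁ = (0.359 − 0.211) / 0.359 ≈ 0.41226.
Attributable cases ≈ PN × (exposed cases) = 0.41226 × 1057 ≈ 435.75.

about 436 cases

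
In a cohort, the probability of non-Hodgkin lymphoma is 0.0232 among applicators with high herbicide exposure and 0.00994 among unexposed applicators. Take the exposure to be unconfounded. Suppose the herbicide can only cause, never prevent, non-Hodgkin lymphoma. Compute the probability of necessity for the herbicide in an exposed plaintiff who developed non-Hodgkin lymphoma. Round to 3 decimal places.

Let p₁ = 0.0232, p₀ = 0.00994.
Under exogeneity and monotonicity, PN = (p₁ − p₀) / p₁.
PN = (0.0232 − 0.00994) / 0.0232 = 0.01326 / 0.0232 ≈ 0.5716

PN ≈ 0.572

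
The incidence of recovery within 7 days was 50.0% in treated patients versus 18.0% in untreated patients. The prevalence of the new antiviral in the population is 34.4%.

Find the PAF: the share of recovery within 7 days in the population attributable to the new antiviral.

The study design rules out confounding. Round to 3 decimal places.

p₁ = 0.5, p₀ = 0.18.
Overall risk P(Y=1) = π·p₁ + (1−π)·p₀ = 0.344×0.5 + 0.656×0.18 = 0.29008.
Under exogeneity, PAF = [P(Y=1) − p₀] / P(Y=1).
PAF = (0.29008 − 0.18) / 0.29008 ≈ 0.3795

PAF ≈ 0.379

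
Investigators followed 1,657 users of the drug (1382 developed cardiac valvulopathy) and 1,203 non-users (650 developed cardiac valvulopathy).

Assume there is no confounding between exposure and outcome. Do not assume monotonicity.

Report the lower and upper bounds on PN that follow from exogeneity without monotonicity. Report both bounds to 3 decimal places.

0.352 ≤ PN ≤ 0.551

p₁ = P(outcome | exposed) = 1382/1657 = 0.83404
p₀ = P(outcome | unexposed) = 650/1203 = 0.54032
Under exogeneity alone the bounds on PN are max{0,(p₁−p₀)/p₁} ≤ PN ≤ min{1,(1−p₀)/p₁}.
  lower = (p₁ − p₀)/p₁ = 0.29372 / 0.83404 ≈ 0.3522
  upper = min{1, (1 − p₀)/p₁} = 0.45968 / 0.83404 ≈ 0.5512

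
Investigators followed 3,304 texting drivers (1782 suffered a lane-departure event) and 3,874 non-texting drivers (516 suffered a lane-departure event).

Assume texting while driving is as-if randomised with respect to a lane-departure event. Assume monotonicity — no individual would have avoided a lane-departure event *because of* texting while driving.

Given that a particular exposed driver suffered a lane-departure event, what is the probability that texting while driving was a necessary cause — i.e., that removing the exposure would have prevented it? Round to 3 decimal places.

PN ≈ 0.753

p₁ = P(outcome | exposed) = 1782/3304 = 0.53935
p₀ = P(outcome | unexposed) = 516/3874 = 0.1332
Under exogeneity and monotonicity, PN = (p₁ − p₀) / p₁.
PN = (0.53935 − 0.1332) / 0.53935 = 0.40615 / 0.53935 ≈ 0.7530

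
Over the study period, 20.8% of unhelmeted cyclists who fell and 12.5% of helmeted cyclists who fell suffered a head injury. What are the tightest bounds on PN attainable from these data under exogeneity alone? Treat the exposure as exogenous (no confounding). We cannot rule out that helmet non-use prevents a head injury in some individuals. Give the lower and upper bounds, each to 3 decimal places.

0.399 ≤ PN ≤ 1.000

p₁ = 0.208, p₀ = 0.125.
Under exogeneity alone the bounds on PN are max{0,(p₁−p₀)/p₁} ≤ PN ≤ min{1,(1−p₀)/p₁}.
  lower = (p₁ − p₀)/p₁ = 0.083 / 0.208 ≈ 0.3990
  upper = min{1, (1 − p₀)/p₁} = 0.875 / 0.208 ≈ 4.2067 → capped at 1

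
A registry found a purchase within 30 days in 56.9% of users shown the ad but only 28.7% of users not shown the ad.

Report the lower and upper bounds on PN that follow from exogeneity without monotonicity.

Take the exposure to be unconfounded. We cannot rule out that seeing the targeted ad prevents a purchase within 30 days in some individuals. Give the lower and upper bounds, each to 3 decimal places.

0.496 ≤ PN ≤ 1.000

p₁ = 0.569, p₀ = 0.287.
Under exogeneity alone the bounds on PN are max{0,(p₁−p₀)/p₁} ≤ PN ≤ min{1,(1−p₀)/p₁}.
  lower = (p₁ − p₀)/p₁ = 0.282 / 0.569 ≈ 0.4956
  upper = min{1, (1 − p₀)/p₁} = 0.713 / 0.569 ≈ 1.2531 → capped at 1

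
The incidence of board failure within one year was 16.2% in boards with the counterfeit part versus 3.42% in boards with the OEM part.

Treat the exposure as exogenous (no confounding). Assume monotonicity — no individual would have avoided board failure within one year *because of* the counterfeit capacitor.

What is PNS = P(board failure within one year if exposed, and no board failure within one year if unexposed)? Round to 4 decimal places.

p₁ = 0.162, p₀ = 0.0342.
Under exogeneity and monotonicity, PNS = p₁ − p₀.
PNS = 0.162 − 0.0342 = 0.1278

PNS ≈ 0.1278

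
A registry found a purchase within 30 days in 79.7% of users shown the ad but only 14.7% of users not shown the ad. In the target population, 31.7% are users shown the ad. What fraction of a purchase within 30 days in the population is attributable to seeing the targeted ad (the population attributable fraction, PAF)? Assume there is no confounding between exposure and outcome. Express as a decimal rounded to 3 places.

p₁ = 0.797, p₀ = 0.147.
Overall risk P(Y=1) = π·p₁ + (1−π)·p₀ = 0.317×0.797 + 0.683×0.147 = 0.35305.
Under exogeneity, PAF = [P(Y=1) − p₀] / P(Y=1).
PAF = (0.35305 − 0.147) / 0.35305 ≈ 0.5836

PAF ≈ 0.584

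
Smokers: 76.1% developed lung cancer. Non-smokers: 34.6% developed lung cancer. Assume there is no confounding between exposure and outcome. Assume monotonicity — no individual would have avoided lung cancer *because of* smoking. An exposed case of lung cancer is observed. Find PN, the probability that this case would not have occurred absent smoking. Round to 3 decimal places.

p₁ = 0.761, p₀ = 0.346.
Under exogeneity and monotonicity, PN = (p₁ − p₀) / p₁.
PN = (0.761 − 0.346) / 0.761 = 0.415 / 0.761 ≈ 0.5453

PN ≈ 0.545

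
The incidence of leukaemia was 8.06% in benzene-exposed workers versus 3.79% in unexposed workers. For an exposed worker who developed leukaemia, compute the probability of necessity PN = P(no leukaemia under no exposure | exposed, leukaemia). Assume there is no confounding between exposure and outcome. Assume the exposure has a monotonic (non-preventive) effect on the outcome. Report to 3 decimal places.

PN ≈ 0.530

p₁ = 0.0806, p₀ = 0.0379.
Under exogeneity and monotonicity, PN = (p₁ − p₀) / p₁.
PN = (0.0806 − 0.0379) / 0.0806 = 0.0427 / 0.0806 ≈ 0.5298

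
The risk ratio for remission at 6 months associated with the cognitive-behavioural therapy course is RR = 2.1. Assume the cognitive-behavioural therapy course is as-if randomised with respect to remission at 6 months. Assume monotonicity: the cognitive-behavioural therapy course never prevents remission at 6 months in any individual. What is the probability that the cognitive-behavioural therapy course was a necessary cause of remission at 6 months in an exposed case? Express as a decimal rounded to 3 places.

Under exogeneity and monotonicity, PN = (RR − 1) / RR = 1 − 1/RR.
PN = (2.1 − 1) / 2.1 = 1.1 / 2.1 ≈ 0.5238

PN ≈ 0.524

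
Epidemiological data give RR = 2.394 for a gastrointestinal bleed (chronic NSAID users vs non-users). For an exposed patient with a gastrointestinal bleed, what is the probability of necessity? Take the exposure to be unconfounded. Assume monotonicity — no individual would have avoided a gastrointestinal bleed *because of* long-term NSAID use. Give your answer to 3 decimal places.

PN ≈ 0.582

Under exogeneity and monotonicity, PN = (RR − 1) / RR = 1 − 1/RR.
PN = (2.394 − 1) / 2.394 = 1.394 / 2.394 ≈ 0.5823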